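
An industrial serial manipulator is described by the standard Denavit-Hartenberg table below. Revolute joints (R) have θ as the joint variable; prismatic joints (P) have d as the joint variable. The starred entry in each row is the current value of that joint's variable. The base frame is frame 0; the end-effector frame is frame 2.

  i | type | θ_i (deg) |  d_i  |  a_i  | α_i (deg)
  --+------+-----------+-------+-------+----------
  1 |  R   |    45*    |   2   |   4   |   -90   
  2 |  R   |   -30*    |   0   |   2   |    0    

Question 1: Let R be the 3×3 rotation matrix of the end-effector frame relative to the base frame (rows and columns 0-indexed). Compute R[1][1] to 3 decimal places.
0.354

End-effector y-axis (col 1 of R) = (0.3536,0.3536,-0.8660)
R[1][1] = 0.3536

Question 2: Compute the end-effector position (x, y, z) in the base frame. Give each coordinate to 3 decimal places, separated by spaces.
4.053 4.053 3.000

after link 1: o_1 = (2.8284, 2.8284, 2.0000)
after link 2: o_2 = (4.0532, 4.0532, 3.0000)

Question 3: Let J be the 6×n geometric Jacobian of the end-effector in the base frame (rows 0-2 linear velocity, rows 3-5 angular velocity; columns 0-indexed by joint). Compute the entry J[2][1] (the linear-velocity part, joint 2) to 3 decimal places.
axis z_1 = (-0.7071,0.7071,0.0000); lever o_n−o_1 = (1.2247,1.2247,1.0000)
cross product → J_v[:, 1] = (0.7071,0.7071,-1.7321)
J_ω[:, 1] = z_1
entry J[2][1] = -1.7321

-1.732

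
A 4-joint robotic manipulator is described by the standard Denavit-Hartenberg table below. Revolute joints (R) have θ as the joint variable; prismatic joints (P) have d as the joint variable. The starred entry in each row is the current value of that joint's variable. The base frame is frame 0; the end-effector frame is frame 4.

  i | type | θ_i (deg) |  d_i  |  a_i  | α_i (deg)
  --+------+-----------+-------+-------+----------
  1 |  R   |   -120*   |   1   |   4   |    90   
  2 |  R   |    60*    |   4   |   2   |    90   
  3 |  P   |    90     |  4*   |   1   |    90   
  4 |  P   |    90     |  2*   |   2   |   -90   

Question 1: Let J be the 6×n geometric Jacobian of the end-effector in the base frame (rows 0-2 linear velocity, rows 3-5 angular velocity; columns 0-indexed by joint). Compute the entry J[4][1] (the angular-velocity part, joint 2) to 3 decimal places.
0.500

axis z_1 = (-0.8660,0.5000,0.0000); lever o_n−o_1 = (-7.9282,-3.7321,0.4641)
cross product → J_v[:, 1] = (0.2321,0.4019,7.1962)
J_ω[:, 1] = z_1
entry J[4][1] = 0.5000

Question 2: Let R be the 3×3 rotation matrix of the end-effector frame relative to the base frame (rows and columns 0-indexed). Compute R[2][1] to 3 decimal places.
-0.866

End-effector y-axis (col 1 of R) = (0.2500,0.4330,-0.8660)
R[2][1] = -0.8660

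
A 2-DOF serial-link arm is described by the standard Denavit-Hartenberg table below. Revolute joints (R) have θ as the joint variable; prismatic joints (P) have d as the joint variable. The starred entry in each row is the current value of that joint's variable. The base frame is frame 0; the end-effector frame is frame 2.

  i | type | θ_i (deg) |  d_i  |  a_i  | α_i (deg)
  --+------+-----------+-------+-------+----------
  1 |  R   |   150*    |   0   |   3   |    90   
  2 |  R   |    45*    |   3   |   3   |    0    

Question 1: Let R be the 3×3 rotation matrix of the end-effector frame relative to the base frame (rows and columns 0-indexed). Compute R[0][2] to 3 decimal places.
0.500

End-effector z-axis (col 2 of R) = (0.5000,0.8660,0.0000)
R[0][2] = 0.5000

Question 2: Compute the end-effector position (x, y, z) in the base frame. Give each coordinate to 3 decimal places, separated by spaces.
after link 1: o_1 = (-2.5981, 1.5000, 0.0000)
after link 2: o_2 = (-2.9352, 5.1587, 2.1213)

-2.935 5.159 2.121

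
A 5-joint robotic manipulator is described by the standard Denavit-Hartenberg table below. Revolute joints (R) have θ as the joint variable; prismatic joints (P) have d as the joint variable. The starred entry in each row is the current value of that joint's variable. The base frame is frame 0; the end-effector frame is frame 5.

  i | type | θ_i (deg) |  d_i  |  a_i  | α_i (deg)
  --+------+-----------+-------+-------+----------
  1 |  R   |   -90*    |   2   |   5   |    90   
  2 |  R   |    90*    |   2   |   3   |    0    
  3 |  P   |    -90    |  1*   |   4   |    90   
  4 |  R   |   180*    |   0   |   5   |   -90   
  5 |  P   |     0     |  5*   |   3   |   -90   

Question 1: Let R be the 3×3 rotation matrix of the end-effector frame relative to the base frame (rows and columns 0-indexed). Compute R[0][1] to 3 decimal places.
End-effector y-axis (col 1 of R) = (-1.0000,-0.0000,0.0000)
R[0][1] = -1.0000

-1.000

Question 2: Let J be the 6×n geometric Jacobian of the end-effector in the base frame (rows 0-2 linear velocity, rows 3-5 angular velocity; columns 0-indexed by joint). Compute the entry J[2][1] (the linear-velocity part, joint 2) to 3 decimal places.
axis z_1 = (-1.0000,-0.0000,0.0000); lever o_n−o_1 = (2.0000,4.0000,3.0000)
cross product → J_v[:, 1] = (-0.0000,3.0000,-4.0000)
J_ω[:, 1] = z_1
entry J[2][1] = -4.0000

-4.000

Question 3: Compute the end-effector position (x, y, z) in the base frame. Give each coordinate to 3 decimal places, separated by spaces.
after link 1: o_1 = (0.0000, -5.0000, 2.0000)
after link 2: o_2 = (-2.0000, -5.0000, 5.0000)
after link 3: o_3 = (-3.0000, -9.0000, 5.0000)
after link 4: o_4 = (-3.0000, -4.0000, 5.0000)
after link 5: o_5 = (2.0000, -1.0000, 5.0000)

2.000 -1.000 5.000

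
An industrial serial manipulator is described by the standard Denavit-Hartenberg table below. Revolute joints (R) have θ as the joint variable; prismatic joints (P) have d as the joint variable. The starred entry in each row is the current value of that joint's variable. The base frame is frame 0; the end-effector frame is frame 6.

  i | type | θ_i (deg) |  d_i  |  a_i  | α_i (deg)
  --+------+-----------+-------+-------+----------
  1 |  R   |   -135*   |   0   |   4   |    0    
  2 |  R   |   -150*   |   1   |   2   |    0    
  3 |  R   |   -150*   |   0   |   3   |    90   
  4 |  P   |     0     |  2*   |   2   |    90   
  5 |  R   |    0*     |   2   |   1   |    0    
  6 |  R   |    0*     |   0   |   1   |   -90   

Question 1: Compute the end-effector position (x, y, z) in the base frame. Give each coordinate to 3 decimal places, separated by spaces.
after link 1: o_1 = (-2.8284, -2.8284, 0.0000)
after link 2: o_2 = (-2.3108, -0.8966, 1.0000)
after link 3: o_3 = (-1.5343, -3.7944, 1.0000)
after link 4: o_4 = (-2.9485, -6.2438, 1.0000)
after link 5: o_5 = (-2.6897, -7.2098, -1.0000)
after link 6: o_6 = (-2.4309, -8.1757, -1.0000)

-2.431 -8.176 -1.000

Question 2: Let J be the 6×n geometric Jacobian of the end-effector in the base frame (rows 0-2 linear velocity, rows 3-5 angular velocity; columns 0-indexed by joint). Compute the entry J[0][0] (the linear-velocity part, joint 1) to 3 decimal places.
axis z_0 = ẑ; lever o_n−o_0 = (-2.4309,-8.1757,-1.0000)
cross product → J_v[:, 0] = (8.1757,-2.4309,0.0000)
J_ω[:, 0] = z_0
entry J[0][0] = 8.1757

8.176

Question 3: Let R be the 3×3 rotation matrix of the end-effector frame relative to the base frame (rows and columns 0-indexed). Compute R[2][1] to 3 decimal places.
1.000

End-effector y-axis (col 1 of R) = (0.0000,0.0000,1.0000)
R[2][1] = 1.0000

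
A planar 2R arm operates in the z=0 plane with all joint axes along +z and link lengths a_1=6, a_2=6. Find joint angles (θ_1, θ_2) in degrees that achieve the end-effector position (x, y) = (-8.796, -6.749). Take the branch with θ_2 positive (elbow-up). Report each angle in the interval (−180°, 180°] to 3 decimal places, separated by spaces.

cos θ_2 = (122.9186−6²−6²)/(2·6·6) = 0.7072; θ_2 = 44.9922° (elbow-up)
β = atan2(-6.7490,-8.7960) = -142.5017°; ψ = atan2(4.2421,10.2432) = 22.4961°
θ_1 = β − ψ = -164.9978°

-164.998 44.992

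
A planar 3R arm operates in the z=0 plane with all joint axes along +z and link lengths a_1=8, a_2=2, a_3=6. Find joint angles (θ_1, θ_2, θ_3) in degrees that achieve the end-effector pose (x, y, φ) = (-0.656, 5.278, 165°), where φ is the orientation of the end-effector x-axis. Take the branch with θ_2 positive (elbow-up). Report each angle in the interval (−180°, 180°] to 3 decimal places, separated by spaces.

wrist centre = target − a_3·(cos φ, sin φ) = (5.1396, 3.7251)
cos θ_2 = (40.2913−8²−2²)/(2·8·2) = -0.8659; θ_2 = 149.9853° (elbow-up)
β = atan2(3.7251,5.1396) = 35.9341°; ψ = atan2(1.0004,6.2682) = 9.0683°
θ_1 = β − ψ = 26.8659°
θ_3 = φ − θ_1 − θ_2 = -11.8512° (wrapped to (-180°,180°])

26.866 149.985 -11.851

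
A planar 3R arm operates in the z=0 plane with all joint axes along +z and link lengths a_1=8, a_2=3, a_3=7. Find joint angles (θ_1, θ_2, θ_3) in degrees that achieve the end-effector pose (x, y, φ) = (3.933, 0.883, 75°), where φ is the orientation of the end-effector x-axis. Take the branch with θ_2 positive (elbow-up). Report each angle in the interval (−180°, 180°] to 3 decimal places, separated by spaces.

wrist centre = target − a_3·(cos φ, sin φ) = (2.1213, -5.8785)
cos θ_2 = (39.0563−8²−3²)/(2·8·3) = -0.7072; θ_2 = 135.0043° (elbow-up)
β = atan2(-5.8785,2.1213) = -70.1579°; ψ = atan2(2.1212,5.8785) = 19.8411°
θ_1 = β − ψ = -89.9990°
θ_3 = φ − θ_1 − θ_2 = 29.9946° (wrapped to (-180°,180°])

-89.999 135.004 29.995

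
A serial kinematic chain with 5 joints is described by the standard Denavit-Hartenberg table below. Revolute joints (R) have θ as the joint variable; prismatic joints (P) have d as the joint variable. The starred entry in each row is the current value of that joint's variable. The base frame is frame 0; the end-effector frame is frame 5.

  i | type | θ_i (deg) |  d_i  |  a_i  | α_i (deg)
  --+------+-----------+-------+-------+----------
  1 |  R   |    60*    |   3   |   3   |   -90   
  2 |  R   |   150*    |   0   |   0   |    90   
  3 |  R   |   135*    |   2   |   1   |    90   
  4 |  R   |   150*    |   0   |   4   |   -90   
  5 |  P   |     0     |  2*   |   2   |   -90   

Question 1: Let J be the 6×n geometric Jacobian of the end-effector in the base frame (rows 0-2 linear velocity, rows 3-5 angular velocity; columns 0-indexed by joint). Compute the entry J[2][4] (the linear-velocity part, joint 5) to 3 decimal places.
prismatic axis z_4 = (-0.0634,-0.8169,0.5732)
J_v[:, 4] = z_4; J_ω[:, 4] = (0,0,0)
entry J[2][4] = 0.5732

0.573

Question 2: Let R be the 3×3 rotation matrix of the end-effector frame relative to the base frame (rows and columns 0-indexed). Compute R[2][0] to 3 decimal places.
-0.739

End-effector x-axis (col 0 of R) = (0.3902,-0.5490,-0.7392)
R[2][0] = -0.7392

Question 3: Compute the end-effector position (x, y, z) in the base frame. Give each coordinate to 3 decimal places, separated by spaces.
3.908 -0.580 -1.667

after link 1: o_1 = (1.5000, 2.5981, 3.0000)
after link 2: o_2 = (1.5000, 2.5981, 3.0000)
after link 3: o_3 = (1.6938, 4.3480, 1.6215)
after link 4: o_4 = (3.2545, 2.1521, -1.3353)
after link 5: o_5 = (3.9080, -0.5797, -1.6672)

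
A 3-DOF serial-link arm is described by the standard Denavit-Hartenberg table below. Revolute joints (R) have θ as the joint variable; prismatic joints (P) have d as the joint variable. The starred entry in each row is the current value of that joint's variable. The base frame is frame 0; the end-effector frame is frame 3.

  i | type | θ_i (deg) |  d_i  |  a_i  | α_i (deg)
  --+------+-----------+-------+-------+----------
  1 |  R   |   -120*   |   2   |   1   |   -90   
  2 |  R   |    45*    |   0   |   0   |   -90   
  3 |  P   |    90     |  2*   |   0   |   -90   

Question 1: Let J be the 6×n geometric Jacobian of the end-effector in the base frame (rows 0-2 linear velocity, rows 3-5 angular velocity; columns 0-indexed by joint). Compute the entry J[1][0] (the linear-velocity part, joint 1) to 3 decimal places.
axis z_0 = ẑ; lever o_n−o_0 = (0.2071,0.3587,0.5858)
cross product → J_v[:, 0] = (-0.3587,0.2071,0.0000)
J_ω[:, 0] = z_0
entry J[1][0] = 0.2071

0.207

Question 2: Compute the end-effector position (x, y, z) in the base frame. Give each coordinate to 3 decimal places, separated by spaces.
after link 1: o_1 = (-0.5000, -0.8660, 2.0000)
after link 2: o_2 = (-0.5000, -0.8660, 2.0000)
after link 3: o_3 = (0.2071, 0.3587, 0.5858)

0.207 0.359 0.586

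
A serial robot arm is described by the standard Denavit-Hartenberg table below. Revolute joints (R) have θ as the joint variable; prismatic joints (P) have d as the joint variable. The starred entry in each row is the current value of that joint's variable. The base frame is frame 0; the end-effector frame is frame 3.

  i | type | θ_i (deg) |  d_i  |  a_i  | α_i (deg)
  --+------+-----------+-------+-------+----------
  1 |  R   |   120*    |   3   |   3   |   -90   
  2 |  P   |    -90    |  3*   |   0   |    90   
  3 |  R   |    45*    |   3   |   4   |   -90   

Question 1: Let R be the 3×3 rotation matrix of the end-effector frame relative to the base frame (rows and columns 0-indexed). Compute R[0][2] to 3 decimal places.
End-effector z-axis (col 2 of R) = (-0.6124,-0.3536,-0.7071)
R[0][2] = -0.6124

-0.612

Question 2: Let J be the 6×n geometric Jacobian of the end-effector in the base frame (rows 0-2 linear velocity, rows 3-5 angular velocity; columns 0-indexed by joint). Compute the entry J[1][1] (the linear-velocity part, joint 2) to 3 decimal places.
-0.500

prismatic axis z_1 = (-0.8660,-0.5000,0.0000)
J_v[:, 1] = z_1; J_ω[:, 1] = (0,0,0)
entry J[1][1] = -0.5000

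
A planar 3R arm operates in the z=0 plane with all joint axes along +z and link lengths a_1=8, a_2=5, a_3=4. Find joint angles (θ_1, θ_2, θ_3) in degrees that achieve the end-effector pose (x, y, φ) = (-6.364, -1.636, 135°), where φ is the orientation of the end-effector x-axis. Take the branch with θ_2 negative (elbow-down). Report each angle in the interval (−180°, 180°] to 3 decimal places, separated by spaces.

-90.001 -135.000 0.001

wrist centre = target − a_3·(cos φ, sin φ) = (-3.5356, -4.4644)
cos θ_2 = (32.4314−8²−5²)/(2·8·5) = -0.7071; θ_2 = -135.0001° (elbow-down)
β = atan2(-4.4644,-3.5356) = -128.3772°; ψ = atan2(-3.5355,4.4645) = -38.3767°
θ_1 = β − ψ = -90.0006°
θ_3 = φ − θ_1 − θ_2 = 0.0006° (wrapped to (-180°,180°])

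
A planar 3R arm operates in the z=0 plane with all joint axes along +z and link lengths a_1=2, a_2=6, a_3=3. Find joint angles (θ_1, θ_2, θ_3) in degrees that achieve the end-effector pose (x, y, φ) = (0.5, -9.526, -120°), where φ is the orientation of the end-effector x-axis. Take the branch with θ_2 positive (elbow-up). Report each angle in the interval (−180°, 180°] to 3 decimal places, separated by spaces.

-120.008 60.011 -60.003

wrist centre = target − a_3·(cos φ, sin φ) = (2.0000, -6.9279)
cos θ_2 = (51.9961−2²−6²)/(2·2·6) = 0.4998; θ_2 = 60.0107° (elbow-up)
β = atan2(-6.9279,2.0000) = -73.8973°; ψ = atan2(5.1967,4.9990) = 46.1107°
θ_1 = β − ψ = -120.0080°
θ_3 = φ − θ_1 − θ_2 = -60.0027° (wrapped to (-180°,180°])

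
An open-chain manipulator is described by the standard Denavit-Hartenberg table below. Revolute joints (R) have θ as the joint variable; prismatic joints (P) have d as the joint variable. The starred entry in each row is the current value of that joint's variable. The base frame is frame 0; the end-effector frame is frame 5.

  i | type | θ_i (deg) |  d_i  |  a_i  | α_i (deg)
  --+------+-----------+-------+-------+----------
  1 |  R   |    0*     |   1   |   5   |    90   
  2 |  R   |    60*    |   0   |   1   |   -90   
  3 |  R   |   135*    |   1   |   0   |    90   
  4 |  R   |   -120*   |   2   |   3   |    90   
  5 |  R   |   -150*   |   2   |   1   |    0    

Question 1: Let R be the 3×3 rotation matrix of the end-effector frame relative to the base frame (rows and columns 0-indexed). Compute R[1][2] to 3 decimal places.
End-effector z-axis (col 2 of R) = (-0.1268,-0.6124,0.7803)
R[1][2] = -0.6124

-0.612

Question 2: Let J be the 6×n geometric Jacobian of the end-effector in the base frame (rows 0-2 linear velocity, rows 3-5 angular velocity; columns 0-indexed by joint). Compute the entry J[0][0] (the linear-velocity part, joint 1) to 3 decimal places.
0.919

axis z_0 = ẑ; lever o_n−o_0 = (6.8884,-0.9186,4.5746)
cross product → J_v[:, 0] = (0.9186,6.8884,-0.0000)
J_ω[:, 0] = z_0
entry J[0][0] = 0.9186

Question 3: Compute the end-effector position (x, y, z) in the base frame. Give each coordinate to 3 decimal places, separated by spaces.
6.888 -0.919 4.575

after link 1: o_1 = (5.0000, 0.0000, 1.0000)
after link 2: o_2 = (5.5000, 0.0000, 1.8660)
after link 3: o_3 = (4.6340, 0.0000, 2.3660)
after link 4: o_4 = (8.1214, 0.3536, 3.2103)
after link 5: o_5 = (6.8884, -0.9186, 4.5746)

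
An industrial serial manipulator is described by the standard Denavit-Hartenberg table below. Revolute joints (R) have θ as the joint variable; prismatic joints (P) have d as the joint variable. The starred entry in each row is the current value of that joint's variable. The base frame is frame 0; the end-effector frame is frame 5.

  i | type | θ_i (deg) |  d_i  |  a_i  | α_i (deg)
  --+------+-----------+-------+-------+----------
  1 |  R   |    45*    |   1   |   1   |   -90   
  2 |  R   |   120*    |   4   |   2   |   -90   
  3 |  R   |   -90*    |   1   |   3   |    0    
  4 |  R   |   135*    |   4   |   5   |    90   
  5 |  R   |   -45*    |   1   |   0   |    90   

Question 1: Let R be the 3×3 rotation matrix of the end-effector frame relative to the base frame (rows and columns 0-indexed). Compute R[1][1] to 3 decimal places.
End-effector y-axis (col 1 of R) = (-0.7500,0.2500,-0.6124)
R[1][1] = 0.2500

0.250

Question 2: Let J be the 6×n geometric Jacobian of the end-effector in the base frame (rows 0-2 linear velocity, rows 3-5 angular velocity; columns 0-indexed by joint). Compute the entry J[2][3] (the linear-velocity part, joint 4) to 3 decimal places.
2.449

axis z_3 = (-0.6124,-0.6124,0.5000); lever o_n−o_3 = (-1.9495,-5.9495,-1.6742)
cross product → J_v[:, 3] = (4.0000,-2.0000,2.4495)
J_ω[:, 3] = z_3
entry J[2][3] = 2.4495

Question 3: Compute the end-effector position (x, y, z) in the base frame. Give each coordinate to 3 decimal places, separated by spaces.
after link 1: o_1 = (0.7071, 0.7071, 1.0000)
after link 2: o_2 = (-2.8284, 2.8284, -0.7321)
after link 3: o_3 = (-5.5621, 4.3374, -0.2321)
after link 4: o_4 = (-6.7616, -1.8621, -1.2939)
after link 5: o_5 = (-7.5116, -1.6121, -1.9063)

-7.512 -1.612 -1.906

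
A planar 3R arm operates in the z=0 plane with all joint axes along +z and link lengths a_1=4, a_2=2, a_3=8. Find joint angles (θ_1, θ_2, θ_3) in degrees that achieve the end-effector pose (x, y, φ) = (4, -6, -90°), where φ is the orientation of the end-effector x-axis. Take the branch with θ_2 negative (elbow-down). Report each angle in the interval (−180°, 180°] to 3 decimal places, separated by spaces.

wrist centre = target − a_3·(cos φ, sin φ) = (4.0000, 2.0000)
cos θ_2 = (20.0000−4²−2²)/(2·4·2) = -0.0000; θ_2 = -90.0000° (elbow-down)
β = atan2(2.0000,4.0000) = 26.5651°; ψ = atan2(-2.0000,4.0000) = -26.5651°
θ_1 = β − ψ = 53.1301°
θ_3 = φ − θ_1 − θ_2 = -53.1301° (wrapped to (-180°,180°])

53.130 -90.000 -53.130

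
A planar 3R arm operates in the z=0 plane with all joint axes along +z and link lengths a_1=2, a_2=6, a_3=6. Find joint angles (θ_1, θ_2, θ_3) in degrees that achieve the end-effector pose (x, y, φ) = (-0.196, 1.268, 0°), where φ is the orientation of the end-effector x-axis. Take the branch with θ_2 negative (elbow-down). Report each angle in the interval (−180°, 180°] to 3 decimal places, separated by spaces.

-119.997 -90.004 -149.999

wrist centre = target − a_3·(cos φ, sin φ) = (-6.1960, 1.2680)
cos θ_2 = (39.9982−2²−6²)/(2·2·6) = -0.0001; θ_2 = -90.0042° (elbow-down)
β = atan2(1.2680,-6.1960) = 168.4342°; ψ = atan2(-6.0000,1.9996) = -71.5688°
θ_1 = β − ψ = 240.0031°
θ_3 = φ − θ_1 − θ_2 = -149.9989° (wrapped to (-180°,180°])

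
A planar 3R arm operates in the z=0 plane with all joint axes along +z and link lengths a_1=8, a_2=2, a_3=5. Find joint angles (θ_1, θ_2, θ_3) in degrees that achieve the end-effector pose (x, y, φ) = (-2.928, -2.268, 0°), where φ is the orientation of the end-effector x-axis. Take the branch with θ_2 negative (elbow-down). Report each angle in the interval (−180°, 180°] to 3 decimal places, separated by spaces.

-149.999 -90.005 -119.996

wrist centre = target − a_3·(cos φ, sin φ) = (-7.9280, -2.2680)
cos θ_2 = (67.9970−8²−2²)/(2·8·2) = -0.0001; θ_2 = -90.0054° (elbow-down)
β = atan2(-2.2680,-7.9280) = -164.0355°; ψ = atan2(-2.0000,7.9998) = -14.0366°
θ_1 = β − ψ = -149.9990°
θ_3 = φ − θ_1 − θ_2 = -119.9957° (wrapped to (-180°,180°])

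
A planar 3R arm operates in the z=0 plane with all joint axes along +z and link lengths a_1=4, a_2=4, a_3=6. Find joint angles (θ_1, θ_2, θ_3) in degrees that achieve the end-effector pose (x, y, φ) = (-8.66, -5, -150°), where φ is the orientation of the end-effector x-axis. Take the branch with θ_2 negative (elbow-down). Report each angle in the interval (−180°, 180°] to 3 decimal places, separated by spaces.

wrist centre = target − a_3·(cos φ, sin φ) = (-3.4638, -2.0000)
cos θ_2 = (15.9982−4²−4²)/(2·4·4) = -0.5001; θ_2 = -120.0036° (elbow-down)
β = atan2(-2.0000,-3.4638) = -149.9982°; ψ = atan2(-3.4640,1.9998) = -60.0018°
θ_1 = β − ψ = -89.9964°
θ_3 = φ − θ_1 − θ_2 = 60.0000° (wrapped to (-180°,180°])

-89.996 -120.004 60.000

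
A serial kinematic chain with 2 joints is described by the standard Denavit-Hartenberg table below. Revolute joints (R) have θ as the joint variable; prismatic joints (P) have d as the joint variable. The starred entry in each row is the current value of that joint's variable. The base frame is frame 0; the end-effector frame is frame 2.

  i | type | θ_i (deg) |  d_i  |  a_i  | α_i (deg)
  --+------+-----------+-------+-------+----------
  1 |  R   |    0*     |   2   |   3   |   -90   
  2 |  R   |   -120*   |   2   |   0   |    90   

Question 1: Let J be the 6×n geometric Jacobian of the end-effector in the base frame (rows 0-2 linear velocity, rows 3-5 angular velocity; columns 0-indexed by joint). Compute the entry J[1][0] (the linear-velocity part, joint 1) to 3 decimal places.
3.000

axis z_0 = ẑ; lever o_n−o_0 = (3.0000,2.0000,2.0000)
cross product → J_v[:, 0] = (-2.0000,3.0000,0.0000)
J_ω[:, 0] = z_0
entry J[1][0] = 3.0000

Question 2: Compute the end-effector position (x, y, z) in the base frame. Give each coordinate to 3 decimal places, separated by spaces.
3.000 2.000 2.000

after link 1: o_1 = (3.0000, 0.0000, 2.0000)
after link 2: o_2 = (3.0000, 2.0000, 2.0000)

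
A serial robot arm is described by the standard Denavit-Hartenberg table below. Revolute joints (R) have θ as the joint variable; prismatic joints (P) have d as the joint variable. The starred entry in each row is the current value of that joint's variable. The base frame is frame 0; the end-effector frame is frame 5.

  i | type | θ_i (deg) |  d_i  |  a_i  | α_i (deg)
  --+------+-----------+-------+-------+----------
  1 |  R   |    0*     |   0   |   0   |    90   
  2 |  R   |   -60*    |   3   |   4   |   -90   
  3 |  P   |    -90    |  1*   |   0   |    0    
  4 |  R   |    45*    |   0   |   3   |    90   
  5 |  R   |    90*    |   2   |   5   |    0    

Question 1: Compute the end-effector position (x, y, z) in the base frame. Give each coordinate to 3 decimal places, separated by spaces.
7.550 -6.536 -1.076

after link 1: o_1 = (0.0000, 0.0000, 0.0000)
after link 2: o_2 = (2.0000, -3.0000, -3.4641)
after link 3: o_3 = (2.8660, -3.0000, -2.9641)
after link 4: o_4 = (3.9267, -5.1213, -4.8012)
after link 5: o_5 = (7.5497, -6.5355, -1.0765)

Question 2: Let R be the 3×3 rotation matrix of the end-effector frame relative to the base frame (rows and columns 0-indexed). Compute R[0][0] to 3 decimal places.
End-effector x-axis (col 0 of R) = (0.8660,-0.0000,0.5000)
R[0][0] = 0.8660

0.866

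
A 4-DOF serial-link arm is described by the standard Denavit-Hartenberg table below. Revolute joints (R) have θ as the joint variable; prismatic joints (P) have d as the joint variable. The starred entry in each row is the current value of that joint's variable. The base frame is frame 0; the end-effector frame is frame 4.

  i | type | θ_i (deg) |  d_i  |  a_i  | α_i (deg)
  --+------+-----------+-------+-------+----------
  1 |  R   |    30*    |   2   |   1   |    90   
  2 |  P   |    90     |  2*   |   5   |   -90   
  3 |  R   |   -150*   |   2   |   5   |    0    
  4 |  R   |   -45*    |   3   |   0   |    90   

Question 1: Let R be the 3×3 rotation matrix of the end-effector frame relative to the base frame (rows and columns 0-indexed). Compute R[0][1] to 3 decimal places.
End-effector y-axis (col 1 of R) = (-0.8660,-0.5000,0.0000)
R[0][1] = -0.8660

-0.866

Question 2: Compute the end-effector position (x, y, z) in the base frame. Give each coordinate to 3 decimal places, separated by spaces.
-1.214 -5.897 2.670

after link 1: o_1 = (0.8660, 0.5000, 2.0000)
after link 2: o_2 = (1.8660, -1.2321, 7.0000)
after link 3: o_3 = (1.3840, -4.3971, 2.6699)
after link 4: o_4 = (-1.2141, -5.8971, 2.6699)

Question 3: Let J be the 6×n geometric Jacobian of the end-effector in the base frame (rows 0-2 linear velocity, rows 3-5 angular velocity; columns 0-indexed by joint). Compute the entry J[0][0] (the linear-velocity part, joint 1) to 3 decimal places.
axis z_0 = ẑ; lever o_n−o_0 = (-1.2141,-5.8971,2.6699)
cross product → J_v[:, 0] = (5.8971,-1.2141,0.0000)
J_ω[:, 0] = z_0
entry J[0][0] = 5.8971

5.897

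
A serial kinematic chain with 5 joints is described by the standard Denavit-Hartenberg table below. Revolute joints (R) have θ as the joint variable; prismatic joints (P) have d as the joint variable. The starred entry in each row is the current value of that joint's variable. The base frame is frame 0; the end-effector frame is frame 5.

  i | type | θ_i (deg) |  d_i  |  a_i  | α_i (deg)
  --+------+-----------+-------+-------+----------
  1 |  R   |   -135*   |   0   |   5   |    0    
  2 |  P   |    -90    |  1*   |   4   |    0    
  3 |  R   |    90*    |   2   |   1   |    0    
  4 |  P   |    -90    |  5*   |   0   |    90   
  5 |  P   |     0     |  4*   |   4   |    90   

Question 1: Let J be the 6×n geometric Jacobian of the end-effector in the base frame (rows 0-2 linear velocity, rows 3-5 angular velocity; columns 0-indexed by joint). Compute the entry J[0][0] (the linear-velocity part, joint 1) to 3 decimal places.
axis z_0 = ẑ; lever o_n−o_0 = (-7.0711,4.2426,8.0000)
cross product → J_v[:, 0] = (-4.2426,-7.0711,0.0000)
J_ω[:, 0] = z_0
entry J[0][0] = -4.2426

-4.243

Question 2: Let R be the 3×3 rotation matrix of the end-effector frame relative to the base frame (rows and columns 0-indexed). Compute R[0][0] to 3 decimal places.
-0.707

End-effector x-axis (col 0 of R) = (-0.7071,0.7071,0.0000)
R[0][0] = -0.7071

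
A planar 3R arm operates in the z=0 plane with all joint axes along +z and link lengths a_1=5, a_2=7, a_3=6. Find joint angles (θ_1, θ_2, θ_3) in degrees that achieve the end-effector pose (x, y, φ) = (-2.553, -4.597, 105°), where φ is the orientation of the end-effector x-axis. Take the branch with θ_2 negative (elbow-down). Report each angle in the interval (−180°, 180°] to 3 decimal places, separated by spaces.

wrist centre = target − a_3·(cos φ, sin φ) = (-1.0001, -10.3926)
cos θ_2 = (109.0054−5²−7²)/(2·5·7) = 0.5001; θ_2 = -59.9949° (elbow-down)
β = atan2(-10.3926,-1.0001) = -95.4967°; ψ = atan2(-6.0619,8.5005) = -35.4933°
θ_1 = β − ψ = -60.0034°
θ_3 = φ − θ_1 − θ_2 = -135.0016° (wrapped to (-180°,180°])

-60.003 -59.995 -135.002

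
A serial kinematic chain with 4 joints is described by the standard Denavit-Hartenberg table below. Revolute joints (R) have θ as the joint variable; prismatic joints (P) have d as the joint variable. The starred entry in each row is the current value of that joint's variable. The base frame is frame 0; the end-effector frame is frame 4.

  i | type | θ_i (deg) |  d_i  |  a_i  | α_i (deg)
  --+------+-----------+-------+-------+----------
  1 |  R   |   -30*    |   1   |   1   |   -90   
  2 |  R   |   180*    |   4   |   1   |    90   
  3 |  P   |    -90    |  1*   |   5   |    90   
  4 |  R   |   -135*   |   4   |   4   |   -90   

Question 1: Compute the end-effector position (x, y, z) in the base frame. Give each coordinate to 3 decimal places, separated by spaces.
after link 1: o_1 = (0.8660, -0.5000, 1.0000)
after link 2: o_2 = (2.0000, 3.4641, 1.0000)
after link 3: o_3 = (-0.5000, -0.8660, -0.0000)
after link 4: o_4 = (4.3783, -0.4165, 2.8284)

4.378 -0.417 2.828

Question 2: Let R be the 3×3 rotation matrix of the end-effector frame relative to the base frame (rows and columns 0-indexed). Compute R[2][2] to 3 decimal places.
End-effector z-axis (col 2 of R) = (-0.3536,-0.6124,0.7071)
R[2][2] = 0.7071

0.707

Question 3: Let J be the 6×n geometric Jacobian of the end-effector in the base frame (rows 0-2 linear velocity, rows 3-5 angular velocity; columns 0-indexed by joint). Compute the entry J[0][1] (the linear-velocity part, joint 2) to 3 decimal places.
1.583

axis z_1 = (0.5000,0.8660,0.0000); lever o_n−o_1 = (3.5123,0.0835,1.8284)
cross product → J_v[:, 1] = (1.5835,-0.9142,-3.0000)
J_ω[:, 1] = z_1
entry J[0][1] = 1.5835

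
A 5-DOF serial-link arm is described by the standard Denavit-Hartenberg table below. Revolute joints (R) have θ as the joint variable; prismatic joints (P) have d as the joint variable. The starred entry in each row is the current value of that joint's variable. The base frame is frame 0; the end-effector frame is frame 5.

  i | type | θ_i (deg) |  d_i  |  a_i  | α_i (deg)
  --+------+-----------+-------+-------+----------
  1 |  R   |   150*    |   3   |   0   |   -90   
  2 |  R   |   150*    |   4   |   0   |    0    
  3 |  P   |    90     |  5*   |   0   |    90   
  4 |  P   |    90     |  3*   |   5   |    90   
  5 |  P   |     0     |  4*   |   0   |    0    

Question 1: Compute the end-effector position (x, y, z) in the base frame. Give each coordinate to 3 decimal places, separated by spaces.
after link 1: o_1 = (0.0000, 0.0000, 3.0000)
after link 2: o_2 = (-2.0000, -3.4641, 3.0000)
after link 3: o_3 = (-4.5000, -7.7942, 3.0000)
after link 4: o_4 = (-4.7500, -13.4234, 1.5000)
after link 5: o_5 = (-3.0179, -14.4234, 4.9641)

-3.018 -14.423 4.964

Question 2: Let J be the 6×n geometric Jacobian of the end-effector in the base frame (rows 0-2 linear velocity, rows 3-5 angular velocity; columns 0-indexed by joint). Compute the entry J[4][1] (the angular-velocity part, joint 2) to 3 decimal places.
axis z_1 = (-0.5000,-0.8660,0.0000); lever o_n−o_1 = (-3.0179,-14.4234,1.9641)
cross product → J_v[:, 1] = (-1.7010,0.9821,4.5981)
J_ω[:, 1] = z_1
entry J[4][1] = -0.8660

-0.866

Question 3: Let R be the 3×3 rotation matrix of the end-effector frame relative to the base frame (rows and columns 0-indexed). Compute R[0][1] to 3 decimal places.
0.750

End-effector y-axis (col 1 of R) = (0.7500,-0.4330,-0.5000)
R[0][1] = 0.7500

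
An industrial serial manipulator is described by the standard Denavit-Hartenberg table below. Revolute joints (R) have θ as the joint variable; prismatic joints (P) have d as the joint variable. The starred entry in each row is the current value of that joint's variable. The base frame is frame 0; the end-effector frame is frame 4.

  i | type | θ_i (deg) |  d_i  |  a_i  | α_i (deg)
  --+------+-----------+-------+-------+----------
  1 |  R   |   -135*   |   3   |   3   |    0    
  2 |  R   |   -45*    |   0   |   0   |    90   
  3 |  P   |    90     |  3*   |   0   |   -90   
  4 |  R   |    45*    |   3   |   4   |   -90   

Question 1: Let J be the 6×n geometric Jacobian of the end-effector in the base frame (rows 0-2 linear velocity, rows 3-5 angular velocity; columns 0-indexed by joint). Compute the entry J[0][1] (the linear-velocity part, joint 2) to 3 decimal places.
axis z_1 = (0.0000,0.0000,1.0000); lever o_n−o_1 = (3.0000,0.1716,2.8284)
cross product → J_v[:, 1] = (-0.1716,3.0000,0.0000)
J_ω[:, 1] = z_1
entry J[0][1] = -0.1716

-0.172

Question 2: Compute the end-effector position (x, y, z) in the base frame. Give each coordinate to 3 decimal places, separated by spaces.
after link 1: o_1 = (-2.1213, -2.1213, 3.0000)
after link 2: o_2 = (-2.1213, -2.1213, 3.0000)
after link 3: o_3 = (-2.1213, 0.8787, 3.0000)
after link 4: o_4 = (0.8787, -1.9497, 5.8284)

0.879 -1.950 5.828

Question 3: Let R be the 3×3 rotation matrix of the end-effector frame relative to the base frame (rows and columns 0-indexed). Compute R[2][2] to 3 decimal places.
End-effector z-axis (col 2 of R) = (0.0000,-0.7071,-0.7071)
R[2][2] = -0.7071

-0.707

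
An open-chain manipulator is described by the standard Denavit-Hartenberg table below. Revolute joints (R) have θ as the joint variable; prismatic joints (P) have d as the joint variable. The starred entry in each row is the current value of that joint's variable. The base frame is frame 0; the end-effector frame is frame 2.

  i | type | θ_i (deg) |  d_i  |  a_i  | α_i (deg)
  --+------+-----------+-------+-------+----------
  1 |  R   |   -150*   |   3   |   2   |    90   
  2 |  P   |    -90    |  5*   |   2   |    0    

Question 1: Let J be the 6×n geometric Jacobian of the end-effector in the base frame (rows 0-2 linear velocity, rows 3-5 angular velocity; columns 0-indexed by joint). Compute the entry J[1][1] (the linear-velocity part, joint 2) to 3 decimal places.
0.866

prismatic axis z_1 = (-0.5000,0.8660,0.0000)
J_v[:, 1] = z_1; J_ω[:, 1] = (0,0,0)
entry J[1][1] = 0.8660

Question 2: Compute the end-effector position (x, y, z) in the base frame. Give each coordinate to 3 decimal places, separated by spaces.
-4.232 3.330 1.000

after link 1: o_1 = (-1.7321, -1.0000, 3.0000)
after link 2: o_2 = (-4.2321, 3.3301, 1.0000)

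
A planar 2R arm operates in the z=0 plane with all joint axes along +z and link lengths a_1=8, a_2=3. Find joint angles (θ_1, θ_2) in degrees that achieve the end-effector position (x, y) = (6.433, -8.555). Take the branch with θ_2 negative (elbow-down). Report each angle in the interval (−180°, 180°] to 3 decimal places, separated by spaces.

-45.004 -29.995

cos θ_2 = (114.5715−8²−3²)/(2·8·3) = 0.8661; θ_2 = -29.9945° (elbow-down)
β = atan2(-8.5550,6.4330) = -53.0584°; ψ = atan2(-1.4998,10.5982) = -8.0544°
θ_1 = β − ψ = -45.0039°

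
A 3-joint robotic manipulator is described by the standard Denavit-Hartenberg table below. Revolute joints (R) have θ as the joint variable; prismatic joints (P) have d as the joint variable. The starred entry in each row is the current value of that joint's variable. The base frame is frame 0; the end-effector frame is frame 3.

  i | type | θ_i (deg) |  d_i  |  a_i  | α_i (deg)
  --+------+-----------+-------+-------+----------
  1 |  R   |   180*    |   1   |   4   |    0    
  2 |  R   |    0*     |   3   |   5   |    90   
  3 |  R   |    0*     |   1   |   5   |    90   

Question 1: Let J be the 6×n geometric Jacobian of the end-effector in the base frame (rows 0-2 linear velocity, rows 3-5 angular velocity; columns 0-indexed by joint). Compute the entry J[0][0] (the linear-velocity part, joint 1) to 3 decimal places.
-1.000

axis z_0 = ẑ; lever o_n−o_0 = (-14.0000,1.0000,4.0000)
cross product → J_v[:, 0] = (-1.0000,-14.0000,0.0000)
J_ω[:, 0] = z_0
entry J[0][0] = -1.0000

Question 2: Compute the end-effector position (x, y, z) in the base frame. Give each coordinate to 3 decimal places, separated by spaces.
after link 1: o_1 = (-4.0000, 0.0000, 1.0000)
after link 2: o_2 = (-9.0000, 0.0000, 4.0000)
after link 3: o_3 = (-14.0000, 1.0000, 4.0000)

-14.000 1.000 4.000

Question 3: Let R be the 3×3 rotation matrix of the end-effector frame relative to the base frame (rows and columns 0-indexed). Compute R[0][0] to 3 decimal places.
End-effector x-axis (col 0 of R) = (-1.0000,0.0000,0.0000)
R[0][0] = -1.0000

-1.000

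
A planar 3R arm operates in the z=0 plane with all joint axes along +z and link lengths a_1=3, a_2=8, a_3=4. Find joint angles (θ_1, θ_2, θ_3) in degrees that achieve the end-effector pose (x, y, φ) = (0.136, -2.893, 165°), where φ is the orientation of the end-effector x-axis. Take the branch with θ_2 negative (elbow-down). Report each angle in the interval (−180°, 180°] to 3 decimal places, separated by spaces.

wrist centre = target − a_3·(cos φ, sin φ) = (3.9997, -3.9283)
cos θ_2 = (31.4290−3²−8²)/(2·3·8) = -0.8661; θ_2 = -150.0043° (elbow-down)
β = atan2(-3.9283,3.9997) = -44.4838°; ψ = atan2(-3.9995,-3.9285) = -134.4871°
θ_1 = β − ψ = 90.0033°
θ_3 = φ − θ_1 − θ_2 = -134.9990° (wrapped to (-180°,180°])

90.003 -150.004 -134.999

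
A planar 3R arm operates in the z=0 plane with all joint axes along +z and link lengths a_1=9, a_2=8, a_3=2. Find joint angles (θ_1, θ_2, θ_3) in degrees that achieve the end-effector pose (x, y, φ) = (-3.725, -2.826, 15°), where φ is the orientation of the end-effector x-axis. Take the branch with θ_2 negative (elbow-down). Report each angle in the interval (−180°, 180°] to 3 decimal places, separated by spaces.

wrist centre = target − a_3·(cos φ, sin φ) = (-5.6569, -3.3436)
cos θ_2 = (43.1799−9²−8²)/(2·9·8) = -0.7071; θ_2 = -134.9982° (elbow-down)
β = atan2(-3.3436,-5.6569) = -149.4136°; ψ = atan2(-5.6570,3.3433) = -59.4168°
θ_1 = β − ψ = -89.9968°
θ_3 = φ − θ_1 − θ_2 = -120.0050° (wrapped to (-180°,180°])

-89.997 -134.998 -120.005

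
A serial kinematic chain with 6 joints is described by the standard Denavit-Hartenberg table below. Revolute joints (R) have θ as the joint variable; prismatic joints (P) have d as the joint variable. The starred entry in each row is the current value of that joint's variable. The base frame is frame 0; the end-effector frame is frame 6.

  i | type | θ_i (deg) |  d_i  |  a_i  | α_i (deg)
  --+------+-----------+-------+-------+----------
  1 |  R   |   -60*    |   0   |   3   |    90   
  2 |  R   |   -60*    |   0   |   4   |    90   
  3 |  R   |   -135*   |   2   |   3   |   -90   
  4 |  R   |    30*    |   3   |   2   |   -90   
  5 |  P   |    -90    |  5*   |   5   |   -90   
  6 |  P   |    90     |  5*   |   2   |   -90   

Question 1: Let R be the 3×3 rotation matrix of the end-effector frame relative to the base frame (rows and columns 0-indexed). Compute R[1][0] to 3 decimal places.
0.979

End-effector x-axis (col 0 of R) = (-0.1572,0.9794,-0.1268)
R[1][0] = 0.9794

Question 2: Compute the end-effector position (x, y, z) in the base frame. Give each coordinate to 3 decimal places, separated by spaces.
after link 1: o_1 = (1.5000, -2.5981, 0.0000)
after link 2: o_2 = (2.5000, -4.3301, -3.4641)
after link 3: o_3 = (2.9408, -0.8509, -2.6270)
after link 4: o_4 = (6.4957, -0.3161, -2.9034)
after link 5: o_5 = (11.2275, -4.9762, -5.3312)
after link 6: o_6 = (13.8818, -2.0357, -1.6832)

13.882 -2.036 -1.683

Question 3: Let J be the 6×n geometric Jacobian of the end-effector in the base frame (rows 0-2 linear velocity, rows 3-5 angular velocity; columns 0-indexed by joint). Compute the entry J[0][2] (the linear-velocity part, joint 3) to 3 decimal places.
axis z_2 = (-0.4330,0.7500,-0.5000); lever o_n−o_2 = (11.3818,2.2944,1.7809)
cross product → J_v[:, 2] = (2.4829,-4.9197,-9.5298)
J_ω[:, 2] = z_2
entry J[0][2] = 2.4829

2.483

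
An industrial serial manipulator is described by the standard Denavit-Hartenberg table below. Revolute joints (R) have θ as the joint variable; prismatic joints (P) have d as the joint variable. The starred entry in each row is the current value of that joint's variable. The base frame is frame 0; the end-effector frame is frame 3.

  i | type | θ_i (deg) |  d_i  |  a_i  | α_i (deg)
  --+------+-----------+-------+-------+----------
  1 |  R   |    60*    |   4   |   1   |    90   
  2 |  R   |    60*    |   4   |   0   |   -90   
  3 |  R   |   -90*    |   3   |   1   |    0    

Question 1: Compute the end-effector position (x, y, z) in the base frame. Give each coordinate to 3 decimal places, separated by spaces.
3.531 -3.884 5.500

after link 1: o_1 = (0.5000, 0.8660, 4.0000)
after link 2: o_2 = (3.9641, -1.1340, 4.0000)
after link 3: o_3 = (3.5311, -3.8840, 5.5000)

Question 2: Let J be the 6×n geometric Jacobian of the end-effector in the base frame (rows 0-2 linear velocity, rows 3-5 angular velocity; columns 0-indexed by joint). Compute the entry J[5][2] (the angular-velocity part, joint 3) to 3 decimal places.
0.500

axis z_2 = (-0.4330,-0.7500,0.5000); lever o_n−o_2 = (-0.4330,-2.7500,1.5000)
cross product → J_v[:, 2] = (0.2500,0.4330,0.8660)
J_ω[:, 2] = z_2
entry J[5][2] = 0.5000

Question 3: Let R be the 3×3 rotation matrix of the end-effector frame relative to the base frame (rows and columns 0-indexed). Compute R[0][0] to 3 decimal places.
End-effector x-axis (col 0 of R) = (0.8660,-0.5000,0.0000)
R[0][0] = 0.8660

0.866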